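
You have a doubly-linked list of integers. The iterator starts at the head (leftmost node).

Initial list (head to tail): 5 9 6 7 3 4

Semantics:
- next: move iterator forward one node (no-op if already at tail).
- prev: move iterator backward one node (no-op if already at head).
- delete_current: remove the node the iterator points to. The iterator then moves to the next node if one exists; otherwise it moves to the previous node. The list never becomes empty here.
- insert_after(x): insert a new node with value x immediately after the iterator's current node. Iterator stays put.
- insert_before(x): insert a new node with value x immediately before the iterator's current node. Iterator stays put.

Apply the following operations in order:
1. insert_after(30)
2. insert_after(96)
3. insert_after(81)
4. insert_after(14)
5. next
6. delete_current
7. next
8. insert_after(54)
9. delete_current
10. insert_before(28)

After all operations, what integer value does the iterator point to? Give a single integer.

After 1 (insert_after(30)): list=[5, 30, 9, 6, 7, 3, 4] cursor@5
After 2 (insert_after(96)): list=[5, 96, 30, 9, 6, 7, 3, 4] cursor@5
After 3 (insert_after(81)): list=[5, 81, 96, 30, 9, 6, 7, 3, 4] cursor@5
After 4 (insert_after(14)): list=[5, 14, 81, 96, 30, 9, 6, 7, 3, 4] cursor@5
After 5 (next): list=[5, 14, 81, 96, 30, 9, 6, 7, 3, 4] cursor@14
After 6 (delete_current): list=[5, 81, 96, 30, 9, 6, 7, 3, 4] cursor@81
After 7 (next): list=[5, 81, 96, 30, 9, 6, 7, 3, 4] cursor@96
After 8 (insert_after(54)): list=[5, 81, 96, 54, 30, 9, 6, 7, 3, 4] cursor@96
After 9 (delete_current): list=[5, 81, 54, 30, 9, 6, 7, 3, 4] cursor@54
After 10 (insert_before(28)): list=[5, 81, 28, 54, 30, 9, 6, 7, 3, 4] cursor@54

Answer: 54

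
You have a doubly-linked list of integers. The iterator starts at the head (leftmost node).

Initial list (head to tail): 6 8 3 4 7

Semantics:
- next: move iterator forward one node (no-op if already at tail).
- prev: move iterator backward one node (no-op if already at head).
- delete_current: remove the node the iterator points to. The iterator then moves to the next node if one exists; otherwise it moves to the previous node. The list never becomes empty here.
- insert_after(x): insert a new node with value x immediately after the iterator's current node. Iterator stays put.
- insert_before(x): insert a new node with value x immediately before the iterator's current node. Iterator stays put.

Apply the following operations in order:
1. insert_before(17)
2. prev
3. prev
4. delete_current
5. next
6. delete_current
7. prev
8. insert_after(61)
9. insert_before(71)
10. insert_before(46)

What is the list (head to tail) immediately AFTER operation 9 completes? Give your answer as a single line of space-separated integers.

After 1 (insert_before(17)): list=[17, 6, 8, 3, 4, 7] cursor@6
After 2 (prev): list=[17, 6, 8, 3, 4, 7] cursor@17
After 3 (prev): list=[17, 6, 8, 3, 4, 7] cursor@17
After 4 (delete_current): list=[6, 8, 3, 4, 7] cursor@6
After 5 (next): list=[6, 8, 3, 4, 7] cursor@8
After 6 (delete_current): list=[6, 3, 4, 7] cursor@3
After 7 (prev): list=[6, 3, 4, 7] cursor@6
After 8 (insert_after(61)): list=[6, 61, 3, 4, 7] cursor@6
After 9 (insert_before(71)): list=[71, 6, 61, 3, 4, 7] cursor@6

Answer: 71 6 61 3 4 7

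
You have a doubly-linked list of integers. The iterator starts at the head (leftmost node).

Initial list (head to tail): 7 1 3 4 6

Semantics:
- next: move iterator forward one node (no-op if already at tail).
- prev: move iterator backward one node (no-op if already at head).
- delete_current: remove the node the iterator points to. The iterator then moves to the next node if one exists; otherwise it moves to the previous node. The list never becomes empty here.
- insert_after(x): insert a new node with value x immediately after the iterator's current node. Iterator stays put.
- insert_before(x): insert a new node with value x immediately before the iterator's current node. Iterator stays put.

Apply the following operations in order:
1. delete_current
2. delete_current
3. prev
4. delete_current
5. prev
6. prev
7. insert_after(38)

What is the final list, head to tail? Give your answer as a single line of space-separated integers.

After 1 (delete_current): list=[1, 3, 4, 6] cursor@1
After 2 (delete_current): list=[3, 4, 6] cursor@3
After 3 (prev): list=[3, 4, 6] cursor@3
After 4 (delete_current): list=[4, 6] cursor@4
After 5 (prev): list=[4, 6] cursor@4
After 6 (prev): list=[4, 6] cursor@4
After 7 (insert_after(38)): list=[4, 38, 6] cursor@4

Answer: 4 38 6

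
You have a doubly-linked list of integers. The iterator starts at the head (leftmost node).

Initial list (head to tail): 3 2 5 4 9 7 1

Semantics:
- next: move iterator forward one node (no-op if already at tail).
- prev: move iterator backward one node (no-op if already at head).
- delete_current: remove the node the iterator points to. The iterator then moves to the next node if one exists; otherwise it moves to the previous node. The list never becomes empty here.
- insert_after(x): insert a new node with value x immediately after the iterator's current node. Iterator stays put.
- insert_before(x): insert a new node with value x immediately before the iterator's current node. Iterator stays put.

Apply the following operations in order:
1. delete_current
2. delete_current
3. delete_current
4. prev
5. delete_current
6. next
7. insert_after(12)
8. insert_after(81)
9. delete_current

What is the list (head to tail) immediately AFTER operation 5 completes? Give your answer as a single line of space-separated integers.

After 1 (delete_current): list=[2, 5, 4, 9, 7, 1] cursor@2
After 2 (delete_current): list=[5, 4, 9, 7, 1] cursor@5
After 3 (delete_current): list=[4, 9, 7, 1] cursor@4
After 4 (prev): list=[4, 9, 7, 1] cursor@4
After 5 (delete_current): list=[9, 7, 1] cursor@9

Answer: 9 7 1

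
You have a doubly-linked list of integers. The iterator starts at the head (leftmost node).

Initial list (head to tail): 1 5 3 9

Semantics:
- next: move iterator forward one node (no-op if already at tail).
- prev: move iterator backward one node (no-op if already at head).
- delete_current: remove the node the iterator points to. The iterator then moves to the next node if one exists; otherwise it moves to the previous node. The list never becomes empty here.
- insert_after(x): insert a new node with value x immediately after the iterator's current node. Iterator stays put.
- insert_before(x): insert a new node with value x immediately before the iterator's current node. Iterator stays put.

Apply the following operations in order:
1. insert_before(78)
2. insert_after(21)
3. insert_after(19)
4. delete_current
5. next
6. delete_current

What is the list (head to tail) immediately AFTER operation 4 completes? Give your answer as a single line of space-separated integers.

Answer: 78 19 21 5 3 9

Derivation:
After 1 (insert_before(78)): list=[78, 1, 5, 3, 9] cursor@1
After 2 (insert_after(21)): list=[78, 1, 21, 5, 3, 9] cursor@1
After 3 (insert_after(19)): list=[78, 1, 19, 21, 5, 3, 9] cursor@1
After 4 (delete_current): list=[78, 19, 21, 5, 3, 9] cursor@19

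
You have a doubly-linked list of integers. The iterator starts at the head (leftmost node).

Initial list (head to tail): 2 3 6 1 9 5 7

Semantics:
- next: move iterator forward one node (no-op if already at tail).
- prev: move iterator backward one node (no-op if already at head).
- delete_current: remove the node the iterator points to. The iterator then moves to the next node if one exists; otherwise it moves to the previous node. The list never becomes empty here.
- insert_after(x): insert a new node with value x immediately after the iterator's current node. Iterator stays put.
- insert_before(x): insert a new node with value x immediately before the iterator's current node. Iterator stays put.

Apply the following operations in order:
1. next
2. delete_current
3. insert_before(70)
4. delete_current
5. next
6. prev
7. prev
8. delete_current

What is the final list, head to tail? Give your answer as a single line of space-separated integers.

After 1 (next): list=[2, 3, 6, 1, 9, 5, 7] cursor@3
After 2 (delete_current): list=[2, 6, 1, 9, 5, 7] cursor@6
After 3 (insert_before(70)): list=[2, 70, 6, 1, 9, 5, 7] cursor@6
After 4 (delete_current): list=[2, 70, 1, 9, 5, 7] cursor@1
After 5 (next): list=[2, 70, 1, 9, 5, 7] cursor@9
After 6 (prev): list=[2, 70, 1, 9, 5, 7] cursor@1
After 7 (prev): list=[2, 70, 1, 9, 5, 7] cursor@70
After 8 (delete_current): list=[2, 1, 9, 5, 7] cursor@1

Answer: 2 1 9 5 7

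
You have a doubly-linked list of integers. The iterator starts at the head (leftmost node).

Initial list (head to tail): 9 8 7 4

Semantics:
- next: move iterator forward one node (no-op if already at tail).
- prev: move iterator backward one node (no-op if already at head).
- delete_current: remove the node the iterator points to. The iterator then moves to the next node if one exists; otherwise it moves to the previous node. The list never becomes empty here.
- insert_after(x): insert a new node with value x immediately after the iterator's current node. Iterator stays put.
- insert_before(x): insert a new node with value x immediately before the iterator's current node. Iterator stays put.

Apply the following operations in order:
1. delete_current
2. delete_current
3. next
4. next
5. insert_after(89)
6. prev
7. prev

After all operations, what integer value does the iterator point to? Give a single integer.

After 1 (delete_current): list=[8, 7, 4] cursor@8
After 2 (delete_current): list=[7, 4] cursor@7
After 3 (next): list=[7, 4] cursor@4
After 4 (next): list=[7, 4] cursor@4
After 5 (insert_after(89)): list=[7, 4, 89] cursor@4
After 6 (prev): list=[7, 4, 89] cursor@7
After 7 (prev): list=[7, 4, 89] cursor@7

Answer: 7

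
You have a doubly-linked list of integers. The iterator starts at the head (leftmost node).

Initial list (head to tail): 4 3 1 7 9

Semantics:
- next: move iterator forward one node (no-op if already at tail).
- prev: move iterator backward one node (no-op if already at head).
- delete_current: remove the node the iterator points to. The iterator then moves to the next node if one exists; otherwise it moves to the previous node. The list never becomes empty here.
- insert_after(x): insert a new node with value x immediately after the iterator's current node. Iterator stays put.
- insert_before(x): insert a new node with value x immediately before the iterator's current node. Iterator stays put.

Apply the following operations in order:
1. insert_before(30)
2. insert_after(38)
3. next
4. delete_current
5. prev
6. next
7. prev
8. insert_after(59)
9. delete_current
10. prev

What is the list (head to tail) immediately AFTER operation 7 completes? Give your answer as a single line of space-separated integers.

Answer: 30 4 3 1 7 9

Derivation:
After 1 (insert_before(30)): list=[30, 4, 3, 1, 7, 9] cursor@4
After 2 (insert_after(38)): list=[30, 4, 38, 3, 1, 7, 9] cursor@4
After 3 (next): list=[30, 4, 38, 3, 1, 7, 9] cursor@38
After 4 (delete_current): list=[30, 4, 3, 1, 7, 9] cursor@3
After 5 (prev): list=[30, 4, 3, 1, 7, 9] cursor@4
After 6 (next): list=[30, 4, 3, 1, 7, 9] cursor@3
After 7 (prev): list=[30, 4, 3, 1, 7, 9] cursor@4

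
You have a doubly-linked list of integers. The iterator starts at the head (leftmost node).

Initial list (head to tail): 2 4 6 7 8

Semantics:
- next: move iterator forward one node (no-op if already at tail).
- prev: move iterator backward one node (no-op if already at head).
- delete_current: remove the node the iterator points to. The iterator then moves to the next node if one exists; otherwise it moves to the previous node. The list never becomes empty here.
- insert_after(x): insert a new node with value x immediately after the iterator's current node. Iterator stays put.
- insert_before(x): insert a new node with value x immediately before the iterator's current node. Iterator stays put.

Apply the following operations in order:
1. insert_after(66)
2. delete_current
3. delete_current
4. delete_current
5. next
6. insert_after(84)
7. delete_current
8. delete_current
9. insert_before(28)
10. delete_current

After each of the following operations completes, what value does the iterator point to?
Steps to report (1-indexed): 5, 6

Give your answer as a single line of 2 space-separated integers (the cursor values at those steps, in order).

Answer: 7 7

Derivation:
After 1 (insert_after(66)): list=[2, 66, 4, 6, 7, 8] cursor@2
After 2 (delete_current): list=[66, 4, 6, 7, 8] cursor@66
After 3 (delete_current): list=[4, 6, 7, 8] cursor@4
After 4 (delete_current): list=[6, 7, 8] cursor@6
After 5 (next): list=[6, 7, 8] cursor@7
After 6 (insert_after(84)): list=[6, 7, 84, 8] cursor@7
After 7 (delete_current): list=[6, 84, 8] cursor@84
After 8 (delete_current): list=[6, 8] cursor@8
After 9 (insert_before(28)): list=[6, 28, 8] cursor@8
After 10 (delete_current): list=[6, 28] cursor@28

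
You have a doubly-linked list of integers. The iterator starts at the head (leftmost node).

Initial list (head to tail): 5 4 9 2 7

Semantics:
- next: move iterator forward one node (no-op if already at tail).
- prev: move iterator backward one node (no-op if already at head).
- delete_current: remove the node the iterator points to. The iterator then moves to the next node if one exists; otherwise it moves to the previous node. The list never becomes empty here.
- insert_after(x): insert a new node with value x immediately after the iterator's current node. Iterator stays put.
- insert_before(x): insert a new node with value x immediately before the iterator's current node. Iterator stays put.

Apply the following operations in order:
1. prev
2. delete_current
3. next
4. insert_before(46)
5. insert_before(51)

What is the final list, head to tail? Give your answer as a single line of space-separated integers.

After 1 (prev): list=[5, 4, 9, 2, 7] cursor@5
After 2 (delete_current): list=[4, 9, 2, 7] cursor@4
After 3 (next): list=[4, 9, 2, 7] cursor@9
After 4 (insert_before(46)): list=[4, 46, 9, 2, 7] cursor@9
After 5 (insert_before(51)): list=[4, 46, 51, 9, 2, 7] cursor@9

Answer: 4 46 51 9 2 7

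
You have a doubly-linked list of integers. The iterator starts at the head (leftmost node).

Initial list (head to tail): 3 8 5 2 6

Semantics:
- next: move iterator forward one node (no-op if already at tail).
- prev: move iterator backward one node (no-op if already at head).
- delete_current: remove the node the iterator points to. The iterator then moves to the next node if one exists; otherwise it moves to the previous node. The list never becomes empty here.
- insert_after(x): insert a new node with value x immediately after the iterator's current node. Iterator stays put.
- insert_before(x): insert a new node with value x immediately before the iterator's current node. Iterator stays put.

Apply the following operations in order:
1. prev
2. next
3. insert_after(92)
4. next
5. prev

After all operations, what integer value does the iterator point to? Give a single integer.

Answer: 8

Derivation:
After 1 (prev): list=[3, 8, 5, 2, 6] cursor@3
After 2 (next): list=[3, 8, 5, 2, 6] cursor@8
After 3 (insert_after(92)): list=[3, 8, 92, 5, 2, 6] cursor@8
After 4 (next): list=[3, 8, 92, 5, 2, 6] cursor@92
After 5 (prev): list=[3, 8, 92, 5, 2, 6] cursor@8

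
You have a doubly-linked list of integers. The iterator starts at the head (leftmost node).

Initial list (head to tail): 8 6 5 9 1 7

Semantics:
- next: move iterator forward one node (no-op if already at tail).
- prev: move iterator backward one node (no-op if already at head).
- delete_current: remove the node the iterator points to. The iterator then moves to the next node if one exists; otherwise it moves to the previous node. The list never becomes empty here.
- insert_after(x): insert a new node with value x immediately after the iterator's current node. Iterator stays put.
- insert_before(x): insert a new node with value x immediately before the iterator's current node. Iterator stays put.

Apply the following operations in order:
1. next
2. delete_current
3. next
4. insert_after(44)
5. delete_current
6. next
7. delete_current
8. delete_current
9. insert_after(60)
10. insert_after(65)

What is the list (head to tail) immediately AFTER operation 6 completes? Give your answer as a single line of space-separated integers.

After 1 (next): list=[8, 6, 5, 9, 1, 7] cursor@6
After 2 (delete_current): list=[8, 5, 9, 1, 7] cursor@5
After 3 (next): list=[8, 5, 9, 1, 7] cursor@9
After 4 (insert_after(44)): list=[8, 5, 9, 44, 1, 7] cursor@9
After 5 (delete_current): list=[8, 5, 44, 1, 7] cursor@44
After 6 (next): list=[8, 5, 44, 1, 7] cursor@1

Answer: 8 5 44 1 7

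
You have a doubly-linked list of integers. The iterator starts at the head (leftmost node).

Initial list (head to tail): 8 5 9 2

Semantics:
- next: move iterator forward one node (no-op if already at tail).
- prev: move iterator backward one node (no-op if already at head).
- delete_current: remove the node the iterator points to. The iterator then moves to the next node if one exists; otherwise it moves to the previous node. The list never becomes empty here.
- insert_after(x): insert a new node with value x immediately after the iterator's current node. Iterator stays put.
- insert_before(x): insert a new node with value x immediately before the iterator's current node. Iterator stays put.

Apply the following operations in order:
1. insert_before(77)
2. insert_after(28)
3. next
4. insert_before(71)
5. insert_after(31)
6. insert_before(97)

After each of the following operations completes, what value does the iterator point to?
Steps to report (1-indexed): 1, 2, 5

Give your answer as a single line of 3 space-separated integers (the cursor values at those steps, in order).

After 1 (insert_before(77)): list=[77, 8, 5, 9, 2] cursor@8
After 2 (insert_after(28)): list=[77, 8, 28, 5, 9, 2] cursor@8
After 3 (next): list=[77, 8, 28, 5, 9, 2] cursor@28
After 4 (insert_before(71)): list=[77, 8, 71, 28, 5, 9, 2] cursor@28
After 5 (insert_after(31)): list=[77, 8, 71, 28, 31, 5, 9, 2] cursor@28
After 6 (insert_before(97)): list=[77, 8, 71, 97, 28, 31, 5, 9, 2] cursor@28

Answer: 8 8 28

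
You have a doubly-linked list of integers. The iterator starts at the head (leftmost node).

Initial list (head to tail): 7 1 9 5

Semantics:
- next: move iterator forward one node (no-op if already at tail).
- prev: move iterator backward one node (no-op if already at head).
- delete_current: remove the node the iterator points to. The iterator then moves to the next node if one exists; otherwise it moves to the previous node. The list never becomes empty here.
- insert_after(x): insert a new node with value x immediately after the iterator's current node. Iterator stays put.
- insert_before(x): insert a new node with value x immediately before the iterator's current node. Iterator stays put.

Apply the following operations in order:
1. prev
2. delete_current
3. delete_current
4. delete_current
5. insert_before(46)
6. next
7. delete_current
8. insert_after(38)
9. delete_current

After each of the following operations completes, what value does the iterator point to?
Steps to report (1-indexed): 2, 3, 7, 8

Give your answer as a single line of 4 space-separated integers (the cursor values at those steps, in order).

After 1 (prev): list=[7, 1, 9, 5] cursor@7
After 2 (delete_current): list=[1, 9, 5] cursor@1
After 3 (delete_current): list=[9, 5] cursor@9
After 4 (delete_current): list=[5] cursor@5
After 5 (insert_before(46)): list=[46, 5] cursor@5
After 6 (next): list=[46, 5] cursor@5
After 7 (delete_current): list=[46] cursor@46
After 8 (insert_after(38)): list=[46, 38] cursor@46
After 9 (delete_current): list=[38] cursor@38

Answer: 1 9 46 46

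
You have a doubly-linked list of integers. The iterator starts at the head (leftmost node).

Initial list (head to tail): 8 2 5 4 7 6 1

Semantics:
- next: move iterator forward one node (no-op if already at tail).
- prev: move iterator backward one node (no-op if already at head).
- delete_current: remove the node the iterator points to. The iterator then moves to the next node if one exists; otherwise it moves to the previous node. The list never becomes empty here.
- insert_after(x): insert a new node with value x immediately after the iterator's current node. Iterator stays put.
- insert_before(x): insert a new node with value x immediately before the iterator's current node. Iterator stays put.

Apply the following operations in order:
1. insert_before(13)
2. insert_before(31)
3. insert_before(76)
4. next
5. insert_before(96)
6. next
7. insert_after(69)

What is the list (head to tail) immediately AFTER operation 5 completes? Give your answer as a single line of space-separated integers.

After 1 (insert_before(13)): list=[13, 8, 2, 5, 4, 7, 6, 1] cursor@8
After 2 (insert_before(31)): list=[13, 31, 8, 2, 5, 4, 7, 6, 1] cursor@8
After 3 (insert_before(76)): list=[13, 31, 76, 8, 2, 5, 4, 7, 6, 1] cursor@8
After 4 (next): list=[13, 31, 76, 8, 2, 5, 4, 7, 6, 1] cursor@2
After 5 (insert_before(96)): list=[13, 31, 76, 8, 96, 2, 5, 4, 7, 6, 1] cursor@2

Answer: 13 31 76 8 96 2 5 4 7 6 1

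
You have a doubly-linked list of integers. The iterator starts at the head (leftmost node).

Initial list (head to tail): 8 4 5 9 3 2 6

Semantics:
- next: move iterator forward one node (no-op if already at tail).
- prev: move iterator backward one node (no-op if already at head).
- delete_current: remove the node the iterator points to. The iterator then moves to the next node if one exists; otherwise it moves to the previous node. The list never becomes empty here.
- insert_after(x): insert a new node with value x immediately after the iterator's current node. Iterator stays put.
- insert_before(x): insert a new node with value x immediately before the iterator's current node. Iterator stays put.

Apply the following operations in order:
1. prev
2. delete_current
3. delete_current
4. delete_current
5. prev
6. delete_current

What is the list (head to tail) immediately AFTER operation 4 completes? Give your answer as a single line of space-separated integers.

After 1 (prev): list=[8, 4, 5, 9, 3, 2, 6] cursor@8
After 2 (delete_current): list=[4, 5, 9, 3, 2, 6] cursor@4
After 3 (delete_current): list=[5, 9, 3, 2, 6] cursor@5
After 4 (delete_current): list=[9, 3, 2, 6] cursor@9

Answer: 9 3 2 6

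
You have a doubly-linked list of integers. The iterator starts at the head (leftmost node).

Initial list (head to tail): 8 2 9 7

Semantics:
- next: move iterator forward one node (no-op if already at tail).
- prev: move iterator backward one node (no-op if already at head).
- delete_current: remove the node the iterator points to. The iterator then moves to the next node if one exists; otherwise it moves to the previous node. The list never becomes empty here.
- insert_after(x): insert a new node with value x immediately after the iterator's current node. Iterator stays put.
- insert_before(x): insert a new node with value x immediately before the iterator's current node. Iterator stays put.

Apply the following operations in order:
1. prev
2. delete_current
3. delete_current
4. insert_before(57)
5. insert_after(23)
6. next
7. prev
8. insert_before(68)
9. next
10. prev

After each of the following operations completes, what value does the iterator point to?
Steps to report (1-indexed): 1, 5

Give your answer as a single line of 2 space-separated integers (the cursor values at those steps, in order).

Answer: 8 9

Derivation:
After 1 (prev): list=[8, 2, 9, 7] cursor@8
After 2 (delete_current): list=[2, 9, 7] cursor@2
After 3 (delete_current): list=[9, 7] cursor@9
After 4 (insert_before(57)): list=[57, 9, 7] cursor@9
After 5 (insert_after(23)): list=[57, 9, 23, 7] cursor@9
After 6 (next): list=[57, 9, 23, 7] cursor@23
After 7 (prev): list=[57, 9, 23, 7] cursor@9
After 8 (insert_before(68)): list=[57, 68, 9, 23, 7] cursor@9
After 9 (next): list=[57, 68, 9, 23, 7] cursor@23
After 10 (prev): list=[57, 68, 9, 23, 7] cursor@9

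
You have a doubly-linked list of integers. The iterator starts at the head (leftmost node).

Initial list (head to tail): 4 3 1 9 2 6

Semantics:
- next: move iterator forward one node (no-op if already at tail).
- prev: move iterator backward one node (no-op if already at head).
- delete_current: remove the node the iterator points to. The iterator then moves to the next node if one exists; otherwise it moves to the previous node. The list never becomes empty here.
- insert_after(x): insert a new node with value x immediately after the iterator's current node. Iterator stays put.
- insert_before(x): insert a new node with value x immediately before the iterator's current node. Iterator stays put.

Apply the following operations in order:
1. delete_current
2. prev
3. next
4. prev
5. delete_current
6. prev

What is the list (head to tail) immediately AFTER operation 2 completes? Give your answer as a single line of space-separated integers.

After 1 (delete_current): list=[3, 1, 9, 2, 6] cursor@3
After 2 (prev): list=[3, 1, 9, 2, 6] cursor@3

Answer: 3 1 9 2 6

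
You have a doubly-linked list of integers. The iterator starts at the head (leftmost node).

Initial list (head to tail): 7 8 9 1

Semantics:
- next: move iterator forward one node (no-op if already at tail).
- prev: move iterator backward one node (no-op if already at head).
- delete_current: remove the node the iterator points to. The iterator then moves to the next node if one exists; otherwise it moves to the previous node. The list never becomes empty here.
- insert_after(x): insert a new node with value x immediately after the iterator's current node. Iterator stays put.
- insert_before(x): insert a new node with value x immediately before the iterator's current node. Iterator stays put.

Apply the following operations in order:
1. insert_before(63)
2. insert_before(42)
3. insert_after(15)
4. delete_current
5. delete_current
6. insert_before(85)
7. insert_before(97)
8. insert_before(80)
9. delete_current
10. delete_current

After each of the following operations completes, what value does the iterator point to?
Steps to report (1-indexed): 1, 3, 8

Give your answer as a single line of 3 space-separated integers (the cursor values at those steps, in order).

After 1 (insert_before(63)): list=[63, 7, 8, 9, 1] cursor@7
After 2 (insert_before(42)): list=[63, 42, 7, 8, 9, 1] cursor@7
After 3 (insert_after(15)): list=[63, 42, 7, 15, 8, 9, 1] cursor@7
After 4 (delete_current): list=[63, 42, 15, 8, 9, 1] cursor@15
After 5 (delete_current): list=[63, 42, 8, 9, 1] cursor@8
After 6 (insert_before(85)): list=[63, 42, 85, 8, 9, 1] cursor@8
After 7 (insert_before(97)): list=[63, 42, 85, 97, 8, 9, 1] cursor@8
After 8 (insert_before(80)): list=[63, 42, 85, 97, 80, 8, 9, 1] cursor@8
After 9 (delete_current): list=[63, 42, 85, 97, 80, 9, 1] cursor@9
After 10 (delete_current): list=[63, 42, 85, 97, 80, 1] cursor@1

Answer: 7 7 8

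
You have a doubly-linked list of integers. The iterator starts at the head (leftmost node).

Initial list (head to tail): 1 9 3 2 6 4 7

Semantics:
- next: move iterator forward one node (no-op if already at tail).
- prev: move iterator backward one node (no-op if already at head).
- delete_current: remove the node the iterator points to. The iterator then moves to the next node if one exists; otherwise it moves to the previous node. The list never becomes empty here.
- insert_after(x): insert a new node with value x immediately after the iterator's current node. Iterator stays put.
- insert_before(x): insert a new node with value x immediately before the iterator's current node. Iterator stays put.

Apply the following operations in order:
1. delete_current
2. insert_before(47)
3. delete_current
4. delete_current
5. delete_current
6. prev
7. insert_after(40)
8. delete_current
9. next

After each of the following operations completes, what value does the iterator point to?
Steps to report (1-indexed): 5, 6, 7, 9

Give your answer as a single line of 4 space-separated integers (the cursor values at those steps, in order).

Answer: 6 47 47 6

Derivation:
After 1 (delete_current): list=[9, 3, 2, 6, 4, 7] cursor@9
After 2 (insert_before(47)): list=[47, 9, 3, 2, 6, 4, 7] cursor@9
After 3 (delete_current): list=[47, 3, 2, 6, 4, 7] cursor@3
After 4 (delete_current): list=[47, 2, 6, 4, 7] cursor@2
After 5 (delete_current): list=[47, 6, 4, 7] cursor@6
After 6 (prev): list=[47, 6, 4, 7] cursor@47
After 7 (insert_after(40)): list=[47, 40, 6, 4, 7] cursor@47
After 8 (delete_current): list=[40, 6, 4, 7] cursor@40
After 9 (next): list=[40, 6, 4, 7] cursor@6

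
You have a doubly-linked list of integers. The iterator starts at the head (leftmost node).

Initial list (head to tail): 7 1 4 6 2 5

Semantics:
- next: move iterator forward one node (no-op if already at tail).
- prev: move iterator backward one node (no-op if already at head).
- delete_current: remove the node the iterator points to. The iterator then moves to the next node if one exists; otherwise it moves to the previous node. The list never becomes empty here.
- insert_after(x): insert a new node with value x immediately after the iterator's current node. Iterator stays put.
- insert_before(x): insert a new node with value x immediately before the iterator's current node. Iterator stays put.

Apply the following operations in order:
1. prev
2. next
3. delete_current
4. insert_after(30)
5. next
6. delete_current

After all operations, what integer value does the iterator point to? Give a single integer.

After 1 (prev): list=[7, 1, 4, 6, 2, 5] cursor@7
After 2 (next): list=[7, 1, 4, 6, 2, 5] cursor@1
After 3 (delete_current): list=[7, 4, 6, 2, 5] cursor@4
After 4 (insert_after(30)): list=[7, 4, 30, 6, 2, 5] cursor@4
After 5 (next): list=[7, 4, 30, 6, 2, 5] cursor@30
After 6 (delete_current): list=[7, 4, 6, 2, 5] cursor@6

Answer: 6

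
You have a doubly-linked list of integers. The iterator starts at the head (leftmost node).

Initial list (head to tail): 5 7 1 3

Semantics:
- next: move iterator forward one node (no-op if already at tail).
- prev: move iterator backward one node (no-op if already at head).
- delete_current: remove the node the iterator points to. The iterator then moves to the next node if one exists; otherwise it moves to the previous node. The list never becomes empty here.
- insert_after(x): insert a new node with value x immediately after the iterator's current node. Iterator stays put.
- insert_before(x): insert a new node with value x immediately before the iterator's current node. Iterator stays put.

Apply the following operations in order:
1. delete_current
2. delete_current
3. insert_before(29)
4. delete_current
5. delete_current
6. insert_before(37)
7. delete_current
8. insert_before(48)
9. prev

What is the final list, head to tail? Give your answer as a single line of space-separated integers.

Answer: 48 37

Derivation:
After 1 (delete_current): list=[7, 1, 3] cursor@7
After 2 (delete_current): list=[1, 3] cursor@1
After 3 (insert_before(29)): list=[29, 1, 3] cursor@1
After 4 (delete_current): list=[29, 3] cursor@3
After 5 (delete_current): list=[29] cursor@29
After 6 (insert_before(37)): list=[37, 29] cursor@29
After 7 (delete_current): list=[37] cursor@37
After 8 (insert_before(48)): list=[48, 37] cursor@37
After 9 (prev): list=[48, 37] cursor@48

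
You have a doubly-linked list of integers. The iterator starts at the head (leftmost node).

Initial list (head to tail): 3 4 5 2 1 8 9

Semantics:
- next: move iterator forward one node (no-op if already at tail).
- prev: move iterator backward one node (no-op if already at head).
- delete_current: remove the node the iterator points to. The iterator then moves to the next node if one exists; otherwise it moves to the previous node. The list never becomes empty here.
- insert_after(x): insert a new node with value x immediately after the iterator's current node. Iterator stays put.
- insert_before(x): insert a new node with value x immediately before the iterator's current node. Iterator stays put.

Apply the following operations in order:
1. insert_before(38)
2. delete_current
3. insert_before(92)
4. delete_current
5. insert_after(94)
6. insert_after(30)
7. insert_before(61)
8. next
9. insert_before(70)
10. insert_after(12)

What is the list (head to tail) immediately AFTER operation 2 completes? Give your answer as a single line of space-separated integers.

After 1 (insert_before(38)): list=[38, 3, 4, 5, 2, 1, 8, 9] cursor@3
After 2 (delete_current): list=[38, 4, 5, 2, 1, 8, 9] cursor@4

Answer: 38 4 5 2 1 8 9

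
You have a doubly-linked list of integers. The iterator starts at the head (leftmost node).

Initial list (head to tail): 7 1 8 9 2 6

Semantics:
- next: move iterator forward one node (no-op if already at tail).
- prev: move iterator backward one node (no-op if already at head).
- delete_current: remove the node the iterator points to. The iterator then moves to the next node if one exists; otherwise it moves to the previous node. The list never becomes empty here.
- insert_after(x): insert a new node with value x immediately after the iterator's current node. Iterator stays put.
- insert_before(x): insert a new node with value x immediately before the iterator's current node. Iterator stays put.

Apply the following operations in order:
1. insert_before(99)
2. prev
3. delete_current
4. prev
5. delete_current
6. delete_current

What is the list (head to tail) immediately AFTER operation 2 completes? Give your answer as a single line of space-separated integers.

Answer: 99 7 1 8 9 2 6

Derivation:
After 1 (insert_before(99)): list=[99, 7, 1, 8, 9, 2, 6] cursor@7
After 2 (prev): list=[99, 7, 1, 8, 9, 2, 6] cursor@99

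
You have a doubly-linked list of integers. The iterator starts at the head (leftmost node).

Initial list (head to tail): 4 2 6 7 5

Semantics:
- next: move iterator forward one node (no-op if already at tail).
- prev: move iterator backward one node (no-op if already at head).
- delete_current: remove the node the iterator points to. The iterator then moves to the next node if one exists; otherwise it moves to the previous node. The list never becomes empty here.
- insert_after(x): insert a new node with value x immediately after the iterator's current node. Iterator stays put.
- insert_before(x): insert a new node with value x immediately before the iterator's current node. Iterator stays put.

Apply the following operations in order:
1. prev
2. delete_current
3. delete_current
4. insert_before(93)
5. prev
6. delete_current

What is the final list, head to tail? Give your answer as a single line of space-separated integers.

Answer: 6 7 5

Derivation:
After 1 (prev): list=[4, 2, 6, 7, 5] cursor@4
After 2 (delete_current): list=[2, 6, 7, 5] cursor@2
After 3 (delete_current): list=[6, 7, 5] cursor@6
After 4 (insert_before(93)): list=[93, 6, 7, 5] cursor@6
After 5 (prev): list=[93, 6, 7, 5] cursor@93
After 6 (delete_current): list=[6, 7, 5] cursor@6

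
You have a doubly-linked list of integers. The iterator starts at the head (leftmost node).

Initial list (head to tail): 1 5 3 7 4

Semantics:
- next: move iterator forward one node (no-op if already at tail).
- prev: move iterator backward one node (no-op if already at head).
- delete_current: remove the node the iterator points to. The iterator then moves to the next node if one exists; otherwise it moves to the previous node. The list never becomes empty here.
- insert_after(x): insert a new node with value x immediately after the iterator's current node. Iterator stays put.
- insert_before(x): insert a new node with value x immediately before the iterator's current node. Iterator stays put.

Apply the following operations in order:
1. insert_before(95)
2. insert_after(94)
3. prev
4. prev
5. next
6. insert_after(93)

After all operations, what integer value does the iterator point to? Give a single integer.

Answer: 1

Derivation:
After 1 (insert_before(95)): list=[95, 1, 5, 3, 7, 4] cursor@1
After 2 (insert_after(94)): list=[95, 1, 94, 5, 3, 7, 4] cursor@1
After 3 (prev): list=[95, 1, 94, 5, 3, 7, 4] cursor@95
After 4 (prev): list=[95, 1, 94, 5, 3, 7, 4] cursor@95
After 5 (next): list=[95, 1, 94, 5, 3, 7, 4] cursor@1
After 6 (insert_after(93)): list=[95, 1, 93, 94, 5, 3, 7, 4] cursor@1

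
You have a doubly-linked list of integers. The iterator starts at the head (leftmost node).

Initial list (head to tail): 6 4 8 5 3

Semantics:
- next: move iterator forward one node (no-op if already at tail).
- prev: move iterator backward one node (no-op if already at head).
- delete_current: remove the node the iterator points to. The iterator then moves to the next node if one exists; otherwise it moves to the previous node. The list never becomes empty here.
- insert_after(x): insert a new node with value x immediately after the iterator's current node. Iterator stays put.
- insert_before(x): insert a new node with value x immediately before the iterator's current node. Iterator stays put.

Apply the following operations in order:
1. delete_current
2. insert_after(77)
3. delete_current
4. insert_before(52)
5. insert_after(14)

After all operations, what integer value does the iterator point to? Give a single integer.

Answer: 77

Derivation:
After 1 (delete_current): list=[4, 8, 5, 3] cursor@4
After 2 (insert_after(77)): list=[4, 77, 8, 5, 3] cursor@4
After 3 (delete_current): list=[77, 8, 5, 3] cursor@77
After 4 (insert_before(52)): list=[52, 77, 8, 5, 3] cursor@77
After 5 (insert_after(14)): list=[52, 77, 14, 8, 5, 3] cursor@77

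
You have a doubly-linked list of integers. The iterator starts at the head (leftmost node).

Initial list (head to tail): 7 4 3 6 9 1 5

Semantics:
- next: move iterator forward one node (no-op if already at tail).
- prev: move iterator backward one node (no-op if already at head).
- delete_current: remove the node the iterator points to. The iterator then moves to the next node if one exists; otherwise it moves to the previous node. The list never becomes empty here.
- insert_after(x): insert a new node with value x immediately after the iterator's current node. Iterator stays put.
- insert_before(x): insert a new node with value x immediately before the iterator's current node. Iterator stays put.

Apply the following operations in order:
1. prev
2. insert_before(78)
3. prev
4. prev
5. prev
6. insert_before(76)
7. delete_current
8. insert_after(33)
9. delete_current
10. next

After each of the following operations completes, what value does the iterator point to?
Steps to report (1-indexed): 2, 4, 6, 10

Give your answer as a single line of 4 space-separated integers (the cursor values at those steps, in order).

After 1 (prev): list=[7, 4, 3, 6, 9, 1, 5] cursor@7
After 2 (insert_before(78)): list=[78, 7, 4, 3, 6, 9, 1, 5] cursor@7
After 3 (prev): list=[78, 7, 4, 3, 6, 9, 1, 5] cursor@78
After 4 (prev): list=[78, 7, 4, 3, 6, 9, 1, 5] cursor@78
After 5 (prev): list=[78, 7, 4, 3, 6, 9, 1, 5] cursor@78
After 6 (insert_before(76)): list=[76, 78, 7, 4, 3, 6, 9, 1, 5] cursor@78
After 7 (delete_current): list=[76, 7, 4, 3, 6, 9, 1, 5] cursor@7
After 8 (insert_after(33)): list=[76, 7, 33, 4, 3, 6, 9, 1, 5] cursor@7
After 9 (delete_current): list=[76, 33, 4, 3, 6, 9, 1, 5] cursor@33
After 10 (next): list=[76, 33, 4, 3, 6, 9, 1, 5] cursor@4

Answer: 7 78 78 4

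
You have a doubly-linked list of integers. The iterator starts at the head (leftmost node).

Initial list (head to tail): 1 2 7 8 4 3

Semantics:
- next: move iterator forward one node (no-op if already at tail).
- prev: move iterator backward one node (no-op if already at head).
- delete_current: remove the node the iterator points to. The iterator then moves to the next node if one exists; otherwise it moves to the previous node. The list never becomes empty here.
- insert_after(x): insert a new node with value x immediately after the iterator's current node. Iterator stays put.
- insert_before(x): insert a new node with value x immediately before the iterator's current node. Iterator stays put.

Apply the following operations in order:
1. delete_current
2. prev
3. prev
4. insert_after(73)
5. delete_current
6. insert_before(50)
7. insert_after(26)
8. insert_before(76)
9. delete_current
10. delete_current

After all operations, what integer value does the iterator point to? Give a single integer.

After 1 (delete_current): list=[2, 7, 8, 4, 3] cursor@2
After 2 (prev): list=[2, 7, 8, 4, 3] cursor@2
After 3 (prev): list=[2, 7, 8, 4, 3] cursor@2
After 4 (insert_after(73)): list=[2, 73, 7, 8, 4, 3] cursor@2
After 5 (delete_current): list=[73, 7, 8, 4, 3] cursor@73
After 6 (insert_before(50)): list=[50, 73, 7, 8, 4, 3] cursor@73
After 7 (insert_after(26)): list=[50, 73, 26, 7, 8, 4, 3] cursor@73
After 8 (insert_before(76)): list=[50, 76, 73, 26, 7, 8, 4, 3] cursor@73
After 9 (delete_current): list=[50, 76, 26, 7, 8, 4, 3] cursor@26
After 10 (delete_current): list=[50, 76, 7, 8, 4, 3] cursor@7

Answer: 7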